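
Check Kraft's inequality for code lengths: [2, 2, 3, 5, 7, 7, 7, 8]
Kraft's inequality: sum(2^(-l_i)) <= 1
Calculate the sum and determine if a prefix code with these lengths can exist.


Sum = 2^(-2) + 2^(-2) + 2^(-3) + 2^(-5) + 2^(-7) + 2^(-7) + 2^(-7) + 2^(-8)
    = 0.25 + 0.25 + 0.125 + 0.03125 + 0.0078125 + 0.0078125 + 0.0078125 + 0.00390625
    = 175/256 = 0.68359375
Since 0.68359375 <= 1, Kraft's inequality IS satisfied.
A prefix code with these lengths CAN exist.

Kraft sum = 0.68359375. Satisfied.


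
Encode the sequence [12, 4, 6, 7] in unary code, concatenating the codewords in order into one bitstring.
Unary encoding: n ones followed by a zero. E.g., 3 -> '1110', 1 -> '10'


Encode each number as n ones followed by a terminating 0:
  12 -> 1111111111110 (13 bits)
  4 -> 11110 (5 bits)
  6 -> 1111110 (7 bits)
  7 -> 11111110 (8 bits)
Total length = 13 + 5 + 7 + 8 = 33 bits.

Unary([12, 4, 6, 7]) = 111111111111011110111111011111110 (33 bits)


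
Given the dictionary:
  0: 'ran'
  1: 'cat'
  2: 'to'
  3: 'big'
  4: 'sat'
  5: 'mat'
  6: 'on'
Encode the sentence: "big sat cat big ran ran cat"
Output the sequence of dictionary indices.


Look up each word in the dictionary:
  'big' -> 3
  'sat' -> 4
  'cat' -> 1
  'big' -> 3
  'ran' -> 0
  'ran' -> 0
  'cat' -> 1

Encoded: [3, 4, 1, 3, 0, 0, 1]


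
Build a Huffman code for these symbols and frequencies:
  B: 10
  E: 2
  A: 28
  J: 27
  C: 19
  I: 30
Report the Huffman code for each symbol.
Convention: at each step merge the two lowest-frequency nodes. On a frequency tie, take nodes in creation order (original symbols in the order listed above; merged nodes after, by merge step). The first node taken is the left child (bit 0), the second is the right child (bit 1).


Huffman tree construction:
Step 1: Merge E(2) + B(10) = 12
Step 2: Merge (E+B)(12) + C(19) = 31
Step 3: Merge J(27) + A(28) = 55
Step 4: Merge I(30) + ((E+B)+C)(31) = 61
Step 5: Merge (J+A)(55) + (I+((E+B)+C))(61) = 116
Read each symbol's code off the tree from the root (left child = 0, right child = 1).

Codes:
  B: 1101 (length 4)
  E: 1100 (length 4)
  A: 01 (length 2)
  J: 00 (length 2)
  C: 111 (length 3)
  I: 10 (length 2)
Average code length: 275/116 = 2.3707 bits/symbol


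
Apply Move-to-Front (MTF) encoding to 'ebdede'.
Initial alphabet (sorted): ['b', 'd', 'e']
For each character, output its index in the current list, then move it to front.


MTF encoding:
'e': index 2 in ['b', 'd', 'e'] -> ['e', 'b', 'd']
'b': index 1 in ['e', 'b', 'd'] -> ['b', 'e', 'd']
'd': index 2 in ['b', 'e', 'd'] -> ['d', 'b', 'e']
'e': index 2 in ['d', 'b', 'e'] -> ['e', 'd', 'b']
'd': index 1 in ['e', 'd', 'b'] -> ['d', 'e', 'b']
'e': index 1 in ['d', 'e', 'b'] -> ['e', 'd', 'b']


Output: [2, 1, 2, 2, 1, 1]


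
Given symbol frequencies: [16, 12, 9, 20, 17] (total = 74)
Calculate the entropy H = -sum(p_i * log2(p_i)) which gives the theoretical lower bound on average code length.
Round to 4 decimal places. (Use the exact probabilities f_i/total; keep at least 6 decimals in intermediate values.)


Per-symbol terms -p_i * log2(p_i) with p_i = f_i/74:
  p = 16/74 = 0.216216: log2(p) = -2.209453, -p*log2(p) = 0.477720
  p = 12/74 = 0.162162: log2(p) = -2.624491, -p*log2(p) = 0.425593
  p = 9/74 = 0.121622: log2(p) = -3.039528, -p*log2(p) = 0.369672
  p = 20/74 = 0.270270: log2(p) = -1.887525, -p*log2(p) = 0.510142
  p = 17/74 = 0.229730: log2(p) = -2.121991, -p*log2(p) = 0.487484
H = 0.477720 + 0.425593 + 0.369672 + 0.510142 + 0.487484 = 2.270611

H = 2.2706 bits/symbol


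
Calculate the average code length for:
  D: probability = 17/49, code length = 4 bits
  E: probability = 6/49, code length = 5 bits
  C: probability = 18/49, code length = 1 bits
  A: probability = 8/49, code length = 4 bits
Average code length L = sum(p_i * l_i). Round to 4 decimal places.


Weighted contributions p_i * l_i:
  D: (17/49) * 4 = 68/49
  E: (6/49) * 5 = 30/49
  C: (18/49) * 1 = 18/49
  A: (8/49) * 4 = 32/49
Sum = (68 + 30 + 18 + 32)/49 = 148/49

L = 148/49 = 3.0204 bits/symbol


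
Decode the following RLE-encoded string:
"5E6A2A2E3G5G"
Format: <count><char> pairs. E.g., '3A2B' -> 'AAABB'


Expanding each <count><char> pair:
  5E -> 'EEEEE'
  6A -> 'AAAAAA'
  2A -> 'AA'
  2E -> 'EE'
  3G -> 'GGG'
  5G -> 'GGGGG'

Decoded = EEEEEAAAAAAAAEEGGGGGGGG


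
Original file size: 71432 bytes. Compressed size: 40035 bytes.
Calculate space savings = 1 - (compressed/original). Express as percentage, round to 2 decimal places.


ratio = compressed/original = 40035/71432 = 0.560463
savings = 1 - ratio = 1 - 0.560463 = 0.439537
as a percentage: 0.439537 * 100 = 43.95%

Space savings = 1 - 40035/71432 = 43.95%


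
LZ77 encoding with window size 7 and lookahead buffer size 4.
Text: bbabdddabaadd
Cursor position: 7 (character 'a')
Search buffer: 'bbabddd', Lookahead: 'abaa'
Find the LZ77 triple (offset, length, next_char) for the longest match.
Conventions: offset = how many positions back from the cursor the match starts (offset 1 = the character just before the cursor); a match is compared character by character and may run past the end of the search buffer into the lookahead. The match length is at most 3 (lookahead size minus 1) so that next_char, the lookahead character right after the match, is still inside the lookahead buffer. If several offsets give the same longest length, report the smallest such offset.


Try each offset into the search buffer:
  offset=1 (pos 6, char 'd'): match length 0
  offset=2 (pos 5, char 'd'): match length 0
  offset=3 (pos 4, char 'd'): match length 0
  offset=4 (pos 3, char 'b'): match length 0
  offset=5 (pos 2, char 'a'): match length 2
  offset=6 (pos 1, char 'b'): match length 0
  offset=7 (pos 0, char 'b'): match length 0
Longest match has length 2 at offset 5.
next_char = character at position 7 + 2 = 9 -> 'a'

Best match: offset=5, length=2 (matching 'ab' starting at position 2)
LZ77 triple: (5, 2, 'a')


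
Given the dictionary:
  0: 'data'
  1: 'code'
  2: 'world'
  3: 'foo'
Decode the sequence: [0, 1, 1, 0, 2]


Look up each index in the dictionary:
  0 -> 'data'
  1 -> 'code'
  1 -> 'code'
  0 -> 'data'
  2 -> 'world'

Decoded: "data code code data world"


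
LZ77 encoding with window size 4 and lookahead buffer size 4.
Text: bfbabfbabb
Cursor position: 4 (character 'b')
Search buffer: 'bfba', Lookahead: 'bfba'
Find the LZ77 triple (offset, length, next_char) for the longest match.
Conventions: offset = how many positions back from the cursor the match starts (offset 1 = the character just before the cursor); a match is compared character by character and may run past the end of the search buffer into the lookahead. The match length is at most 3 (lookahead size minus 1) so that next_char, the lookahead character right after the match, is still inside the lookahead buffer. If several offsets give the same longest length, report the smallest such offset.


Try each offset into the search buffer:
  offset=1 (pos 3, char 'a'): match length 0
  offset=2 (pos 2, char 'b'): match length 1
  offset=3 (pos 1, char 'f'): match length 0
  offset=4 (pos 0, char 'b'): match length 3
Longest match has length 3 at offset 4.
next_char = character at position 4 + 3 = 7 -> 'a'

Best match: offset=4, length=3 (matching 'bfb' starting at position 0)
LZ77 triple: (4, 3, 'a')


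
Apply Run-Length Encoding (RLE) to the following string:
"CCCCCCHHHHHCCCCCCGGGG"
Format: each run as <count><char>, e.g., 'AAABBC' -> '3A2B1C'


Scanning runs left to right:
  i=0: run of 'C' x 6 -> '6C'
  i=6: run of 'H' x 5 -> '5H'
  i=11: run of 'C' x 6 -> '6C'
  i=17: run of 'G' x 4 -> '4G'

RLE = 6C5H6C4G


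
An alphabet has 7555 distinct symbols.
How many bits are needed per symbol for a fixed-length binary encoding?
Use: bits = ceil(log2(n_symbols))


log2(7555) = 12.8832
Bracket: 2^12 = 4096 < 7555 <= 2^13 = 8192
So ceil(log2(7555)) = 13

bits = ceil(log2(7555)) = ceil(12.8832) = 13 bits


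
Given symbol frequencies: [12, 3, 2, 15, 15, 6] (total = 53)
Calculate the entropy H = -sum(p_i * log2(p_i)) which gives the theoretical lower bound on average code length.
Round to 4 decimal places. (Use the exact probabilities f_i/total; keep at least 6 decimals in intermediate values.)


Per-symbol terms -p_i * log2(p_i) with p_i = f_i/53:
  p = 12/53 = 0.226415: log2(p) = -2.142958, -p*log2(p) = 0.485198
  p = 3/53 = 0.056604: log2(p) = -4.142958, -p*log2(p) = 0.234507
  p = 2/53 = 0.037736: log2(p) = -4.727920, -p*log2(p) = 0.178412
  p = 15/53 = 0.283019: log2(p) = -1.821030, -p*log2(p) = 0.515386
  p = 15/53 = 0.283019: log2(p) = -1.821030, -p*log2(p) = 0.515386
  p = 6/53 = 0.113208: log2(p) = -3.142958, -p*log2(p) = 0.355807
H = 0.485198 + 0.234507 + 0.178412 + 0.515386 + 0.515386 + 0.355807 = 2.284696

H = 2.2847 bits/symbol


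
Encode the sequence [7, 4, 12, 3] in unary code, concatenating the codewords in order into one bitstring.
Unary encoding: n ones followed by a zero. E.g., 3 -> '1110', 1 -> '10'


Encode each number as n ones followed by a terminating 0:
  7 -> 11111110 (8 bits)
  4 -> 11110 (5 bits)
  12 -> 1111111111110 (13 bits)
  3 -> 1110 (4 bits)
Total length = 8 + 5 + 13 + 4 = 30 bits.

Unary([7, 4, 12, 3]) = 111111101111011111111111101110 (30 bits)


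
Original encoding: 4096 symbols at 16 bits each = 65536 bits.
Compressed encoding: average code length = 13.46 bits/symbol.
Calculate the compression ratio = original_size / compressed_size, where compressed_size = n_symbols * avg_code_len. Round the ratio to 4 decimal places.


original_size = n_symbols * orig_bits = 4096 * 16 = 65536 bits
compressed_size = n_symbols * avg_code_len = 4096 * 13.46 = 55132.16 bits
ratio = original_size / compressed_size = 65536 / 55132.16 = 1.1887

Compression ratio = 1.1887


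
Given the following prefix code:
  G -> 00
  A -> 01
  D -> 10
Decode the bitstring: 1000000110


Decoding step by step:
Bits 10 -> D
Bits 00 -> G
Bits 00 -> G
Bits 01 -> A
Bits 10 -> D


Decoded message: DGGAD


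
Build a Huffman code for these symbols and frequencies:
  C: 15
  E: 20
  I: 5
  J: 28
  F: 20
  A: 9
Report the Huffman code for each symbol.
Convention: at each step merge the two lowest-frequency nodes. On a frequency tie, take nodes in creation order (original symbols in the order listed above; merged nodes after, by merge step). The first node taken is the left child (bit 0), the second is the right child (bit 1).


Huffman tree construction:
Step 1: Merge I(5) + A(9) = 14
Step 2: Merge (I+A)(14) + C(15) = 29
Step 3: Merge E(20) + F(20) = 40
Step 4: Merge J(28) + ((I+A)+C)(29) = 57
Step 5: Merge (E+F)(40) + (J+((I+A)+C))(57) = 97
Read each symbol's code off the tree from the root (left child = 0, right child = 1).

Codes:
  C: 111 (length 3)
  E: 00 (length 2)
  I: 1100 (length 4)
  J: 10 (length 2)
  F: 01 (length 2)
  A: 1101 (length 4)
Average code length: 237/97 = 2.4433 bits/symbol


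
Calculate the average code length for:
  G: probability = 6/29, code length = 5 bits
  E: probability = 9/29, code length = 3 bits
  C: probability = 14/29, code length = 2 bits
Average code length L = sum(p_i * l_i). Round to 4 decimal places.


Weighted contributions p_i * l_i:
  G: (6/29) * 5 = 30/29
  E: (9/29) * 3 = 27/29
  C: (14/29) * 2 = 28/29
Sum = (30 + 27 + 28)/29 = 85/29

L = 85/29 = 2.9310 bits/symbol


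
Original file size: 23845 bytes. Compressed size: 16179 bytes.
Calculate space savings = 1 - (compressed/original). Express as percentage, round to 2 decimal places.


ratio = compressed/original = 16179/23845 = 0.678507
savings = 1 - ratio = 1 - 0.678507 = 0.321493
as a percentage: 0.321493 * 100 = 32.15%

Space savings = 1 - 16179/23845 = 32.15%


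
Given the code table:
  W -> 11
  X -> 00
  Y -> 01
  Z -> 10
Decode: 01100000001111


Decoding:
01 -> Y
10 -> Z
00 -> X
00 -> X
00 -> X
11 -> W
11 -> W


Result: YZXXXWW


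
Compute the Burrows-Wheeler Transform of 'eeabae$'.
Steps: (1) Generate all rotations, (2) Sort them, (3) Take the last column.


Rotations (sorted):
  0: $eeabae -> last char: e
  1: abae$ee -> last char: e
  2: ae$eeab -> last char: b
  3: bae$eea -> last char: a
  4: e$eeaba -> last char: a
  5: eabae$e -> last char: e
  6: eeabae$ -> last char: $


BWT = eebaae$


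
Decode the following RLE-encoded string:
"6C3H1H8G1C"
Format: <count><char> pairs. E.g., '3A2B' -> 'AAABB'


Expanding each <count><char> pair:
  6C -> 'CCCCCC'
  3H -> 'HHH'
  1H -> 'H'
  8G -> 'GGGGGGGG'
  1C -> 'C'

Decoded = CCCCCCHHHHGGGGGGGGC


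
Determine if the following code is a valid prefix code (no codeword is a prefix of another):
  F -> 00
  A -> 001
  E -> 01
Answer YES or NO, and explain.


Checking each pair (does one codeword prefix another?):
  F='00' vs A='001': prefix -- VIOLATION

NO -- this is NOT a valid prefix code. F (00) is a prefix of A (001).


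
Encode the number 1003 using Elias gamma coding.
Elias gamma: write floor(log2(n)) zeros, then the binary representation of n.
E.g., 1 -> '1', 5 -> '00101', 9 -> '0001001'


num_bits = floor(log2(1003)) + 1 = 10
leading_zeros = num_bits - 1 = 9
binary(1003) = 1111101011

Elias gamma(1003) = '000000000' + '1111101011' = 0000000001111101011 (19 bits)


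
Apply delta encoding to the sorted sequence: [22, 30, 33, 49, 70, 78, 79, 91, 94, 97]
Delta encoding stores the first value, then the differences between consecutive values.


First value: 22
Deltas:
  30 - 22 = 8
  33 - 30 = 3
  49 - 33 = 16
  70 - 49 = 21
  78 - 70 = 8
  79 - 78 = 1
  91 - 79 = 12
  94 - 91 = 3
  97 - 94 = 3


Delta encoded: [22, 8, 3, 16, 21, 8, 1, 12, 3, 3]


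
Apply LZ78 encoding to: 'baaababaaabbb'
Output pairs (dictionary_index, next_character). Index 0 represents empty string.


LZ78 encoding steps:
Dictionary: {0: ''}
Step 1: w='' (idx 0), next='b' -> output (0, 'b'), add 'b' as idx 1
Step 2: w='' (idx 0), next='a' -> output (0, 'a'), add 'a' as idx 2
Step 3: w='a' (idx 2), next='a' -> output (2, 'a'), add 'aa' as idx 3
Step 4: w='b' (idx 1), next='a' -> output (1, 'a'), add 'ba' as idx 4
Step 5: w='ba' (idx 4), next='a' -> output (4, 'a'), add 'baa' as idx 5
Step 6: w='a' (idx 2), next='b' -> output (2, 'b'), add 'ab' as idx 6
Step 7: w='b' (idx 1), next='b' -> output (1, 'b'), add 'bb' as idx 7


Encoded: [(0, 'b'), (0, 'a'), (2, 'a'), (1, 'a'), (4, 'a'), (2, 'b'), (1, 'b')]


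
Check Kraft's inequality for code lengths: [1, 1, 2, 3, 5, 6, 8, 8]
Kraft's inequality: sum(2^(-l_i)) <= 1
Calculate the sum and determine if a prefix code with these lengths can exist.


Sum = 2^(-1) + 2^(-1) + 2^(-2) + 2^(-3) + 2^(-5) + 2^(-6) + 2^(-8) + 2^(-8)
    = 0.5 + 0.5 + 0.25 + 0.125 + 0.03125 + 0.015625 + 0.00390625 + 0.00390625
    = 366/256 = 1.4296875
Since 1.4296875 > 1, Kraft's inequality is NOT satisfied.
A prefix code with these lengths CANNOT exist.

Kraft sum = 1.4296875. Not satisfied.


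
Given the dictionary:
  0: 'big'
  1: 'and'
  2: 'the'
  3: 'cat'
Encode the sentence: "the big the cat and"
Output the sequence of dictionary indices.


Look up each word in the dictionary:
  'the' -> 2
  'big' -> 0
  'the' -> 2
  'cat' -> 3
  'and' -> 1

Encoded: [2, 0, 2, 3, 1]


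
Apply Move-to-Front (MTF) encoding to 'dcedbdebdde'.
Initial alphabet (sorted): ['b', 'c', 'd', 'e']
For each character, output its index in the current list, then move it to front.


MTF encoding:
'd': index 2 in ['b', 'c', 'd', 'e'] -> ['d', 'b', 'c', 'e']
'c': index 2 in ['d', 'b', 'c', 'e'] -> ['c', 'd', 'b', 'e']
'e': index 3 in ['c', 'd', 'b', 'e'] -> ['e', 'c', 'd', 'b']
'd': index 2 in ['e', 'c', 'd', 'b'] -> ['d', 'e', 'c', 'b']
'b': index 3 in ['d', 'e', 'c', 'b'] -> ['b', 'd', 'e', 'c']
'd': index 1 in ['b', 'd', 'e', 'c'] -> ['d', 'b', 'e', 'c']
'e': index 2 in ['d', 'b', 'e', 'c'] -> ['e', 'd', 'b', 'c']
'b': index 2 in ['e', 'd', 'b', 'c'] -> ['b', 'e', 'd', 'c']
'd': index 2 in ['b', 'e', 'd', 'c'] -> ['d', 'b', 'e', 'c']
'd': index 0 in ['d', 'b', 'e', 'c'] -> ['d', 'b', 'e', 'c']
'e': index 2 in ['d', 'b', 'e', 'c'] -> ['e', 'd', 'b', 'c']


Output: [2, 2, 3, 2, 3, 1, 2, 2, 2, 0, 2]


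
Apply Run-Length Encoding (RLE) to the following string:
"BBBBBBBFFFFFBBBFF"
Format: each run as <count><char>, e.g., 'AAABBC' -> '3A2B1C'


Scanning runs left to right:
  i=0: run of 'B' x 7 -> '7B'
  i=7: run of 'F' x 5 -> '5F'
  i=12: run of 'B' x 3 -> '3B'
  i=15: run of 'F' x 2 -> '2F'

RLE = 7B5F3B2F


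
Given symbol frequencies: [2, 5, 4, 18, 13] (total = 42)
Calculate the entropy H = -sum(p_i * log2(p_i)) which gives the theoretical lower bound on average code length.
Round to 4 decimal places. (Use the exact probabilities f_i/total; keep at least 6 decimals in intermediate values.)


Per-symbol terms -p_i * log2(p_i) with p_i = f_i/42:
  p = 2/42 = 0.047619: log2(p) = -4.392317, -p*log2(p) = 0.209158
  p = 5/42 = 0.119048: log2(p) = -3.070389, -p*log2(p) = 0.365523
  p = 4/42 = 0.095238: log2(p) = -3.392317, -p*log2(p) = 0.323078
  p = 18/42 = 0.428571: log2(p) = -1.222392, -p*log2(p) = 0.523882
  p = 13/42 = 0.309524: log2(p) = -1.691878, -p*log2(p) = 0.523676
H = 0.209158 + 0.365523 + 0.323078 + 0.523882 + 0.523676 = 1.945317

H = 1.9453 bits/symbol


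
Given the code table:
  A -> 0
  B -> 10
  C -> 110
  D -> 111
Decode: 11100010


Decoding:
111 -> D
0 -> A
0 -> A
0 -> A
10 -> B


Result: DAAAB


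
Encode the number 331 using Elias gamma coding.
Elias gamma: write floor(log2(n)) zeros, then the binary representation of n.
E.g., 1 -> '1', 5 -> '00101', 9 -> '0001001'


num_bits = floor(log2(331)) + 1 = 9
leading_zeros = num_bits - 1 = 8
binary(331) = 101001011

Elias gamma(331) = '00000000' + '101001011' = 00000000101001011 (17 bits)


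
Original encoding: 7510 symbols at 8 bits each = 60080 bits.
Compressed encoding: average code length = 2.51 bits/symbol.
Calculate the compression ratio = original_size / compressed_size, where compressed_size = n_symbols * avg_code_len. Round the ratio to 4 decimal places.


original_size = n_symbols * orig_bits = 7510 * 8 = 60080 bits
compressed_size = n_symbols * avg_code_len = 7510 * 2.51 = 18850.1 bits
ratio = original_size / compressed_size = 60080 / 18850.1 = 3.1873

Compression ratio = 3.1873


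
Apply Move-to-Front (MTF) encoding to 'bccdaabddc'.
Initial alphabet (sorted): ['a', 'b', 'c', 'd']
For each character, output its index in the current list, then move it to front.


MTF encoding:
'b': index 1 in ['a', 'b', 'c', 'd'] -> ['b', 'a', 'c', 'd']
'c': index 2 in ['b', 'a', 'c', 'd'] -> ['c', 'b', 'a', 'd']
'c': index 0 in ['c', 'b', 'a', 'd'] -> ['c', 'b', 'a', 'd']
'd': index 3 in ['c', 'b', 'a', 'd'] -> ['d', 'c', 'b', 'a']
'a': index 3 in ['d', 'c', 'b', 'a'] -> ['a', 'd', 'c', 'b']
'a': index 0 in ['a', 'd', 'c', 'b'] -> ['a', 'd', 'c', 'b']
'b': index 3 in ['a', 'd', 'c', 'b'] -> ['b', 'a', 'd', 'c']
'd': index 2 in ['b', 'a', 'd', 'c'] -> ['d', 'b', 'a', 'c']
'd': index 0 in ['d', 'b', 'a', 'c'] -> ['d', 'b', 'a', 'c']
'c': index 3 in ['d', 'b', 'a', 'c'] -> ['c', 'd', 'b', 'a']


Output: [1, 2, 0, 3, 3, 0, 3, 2, 0, 3]


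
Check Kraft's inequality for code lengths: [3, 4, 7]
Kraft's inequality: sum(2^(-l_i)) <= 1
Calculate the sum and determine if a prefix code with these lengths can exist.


Sum = 2^(-3) + 2^(-4) + 2^(-7)
    = 0.125 + 0.0625 + 0.0078125
    = 25/128 = 0.1953125
Since 0.1953125 <= 1, Kraft's inequality IS satisfied.
A prefix code with these lengths CAN exist.

Kraft sum = 0.1953125. Satisfied.


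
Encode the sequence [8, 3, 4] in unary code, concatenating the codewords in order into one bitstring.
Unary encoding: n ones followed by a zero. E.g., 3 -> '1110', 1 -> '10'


Encode each number as n ones followed by a terminating 0:
  8 -> 111111110 (9 bits)
  3 -> 1110 (4 bits)
  4 -> 11110 (5 bits)
Total length = 9 + 4 + 5 = 18 bits.

Unary([8, 3, 4]) = 111111110111011110 (18 bits)


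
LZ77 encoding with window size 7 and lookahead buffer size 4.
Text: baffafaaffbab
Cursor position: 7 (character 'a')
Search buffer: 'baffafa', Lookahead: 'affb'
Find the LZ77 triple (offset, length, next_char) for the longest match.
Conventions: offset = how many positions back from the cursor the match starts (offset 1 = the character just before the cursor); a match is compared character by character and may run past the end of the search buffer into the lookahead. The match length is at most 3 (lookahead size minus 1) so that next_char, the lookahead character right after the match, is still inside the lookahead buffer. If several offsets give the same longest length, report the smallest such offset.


Try each offset into the search buffer:
  offset=1 (pos 6, char 'a'): match length 1
  offset=2 (pos 5, char 'f'): match length 0
  offset=3 (pos 4, char 'a'): match length 2
  offset=4 (pos 3, char 'f'): match length 0
  offset=5 (pos 2, char 'f'): match length 0
  offset=6 (pos 1, char 'a'): match length 3
  offset=7 (pos 0, char 'b'): match length 0
Longest match has length 3 at offset 6.
next_char = character at position 7 + 3 = 10 -> 'b'

Best match: offset=6, length=3 (matching 'aff' starting at position 1)
LZ77 triple: (6, 3, 'b')


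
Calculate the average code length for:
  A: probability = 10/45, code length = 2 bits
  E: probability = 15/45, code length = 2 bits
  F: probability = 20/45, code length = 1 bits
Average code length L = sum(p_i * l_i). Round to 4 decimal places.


Weighted contributions p_i * l_i:
  A: (10/45) * 2 = 20/45
  E: (15/45) * 2 = 30/45
  F: (20/45) * 1 = 20/45
Sum = (20 + 30 + 20)/45 = 70/45

L = 70/45 = 1.5556 bits/symbol


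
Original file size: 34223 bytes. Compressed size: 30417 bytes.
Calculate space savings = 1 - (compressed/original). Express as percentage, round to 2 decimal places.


ratio = compressed/original = 30417/34223 = 0.888788
savings = 1 - ratio = 1 - 0.888788 = 0.111212
as a percentage: 0.111212 * 100 = 11.12%

Space savings = 1 - 30417/34223 = 11.12%


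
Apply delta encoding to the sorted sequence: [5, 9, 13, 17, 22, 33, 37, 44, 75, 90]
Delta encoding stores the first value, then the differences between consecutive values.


First value: 5
Deltas:
  9 - 5 = 4
  13 - 9 = 4
  17 - 13 = 4
  22 - 17 = 5
  33 - 22 = 11
  37 - 33 = 4
  44 - 37 = 7
  75 - 44 = 31
  90 - 75 = 15


Delta encoded: [5, 4, 4, 4, 5, 11, 4, 7, 31, 15]


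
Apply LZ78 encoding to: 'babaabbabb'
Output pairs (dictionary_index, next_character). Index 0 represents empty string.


LZ78 encoding steps:
Dictionary: {0: ''}
Step 1: w='' (idx 0), next='b' -> output (0, 'b'), add 'b' as idx 1
Step 2: w='' (idx 0), next='a' -> output (0, 'a'), add 'a' as idx 2
Step 3: w='b' (idx 1), next='a' -> output (1, 'a'), add 'ba' as idx 3
Step 4: w='a' (idx 2), next='b' -> output (2, 'b'), add 'ab' as idx 4
Step 5: w='ba' (idx 3), next='b' -> output (3, 'b'), add 'bab' as idx 5
Step 6: w='b' (idx 1), end of input -> output (1, '')


Encoded: [(0, 'b'), (0, 'a'), (1, 'a'), (2, 'b'), (3, 'b'), (1, '')]


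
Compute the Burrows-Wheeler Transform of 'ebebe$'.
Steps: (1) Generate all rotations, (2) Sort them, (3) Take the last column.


Rotations (sorted):
  0: $ebebe -> last char: e
  1: be$ebe -> last char: e
  2: bebe$e -> last char: e
  3: e$ebeb -> last char: b
  4: ebe$eb -> last char: b
  5: ebebe$ -> last char: $


BWT = eeebb$


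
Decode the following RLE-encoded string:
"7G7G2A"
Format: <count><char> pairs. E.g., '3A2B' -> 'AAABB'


Expanding each <count><char> pair:
  7G -> 'GGGGGGG'
  7G -> 'GGGGGGG'
  2A -> 'AA'

Decoded = GGGGGGGGGGGGGGAA


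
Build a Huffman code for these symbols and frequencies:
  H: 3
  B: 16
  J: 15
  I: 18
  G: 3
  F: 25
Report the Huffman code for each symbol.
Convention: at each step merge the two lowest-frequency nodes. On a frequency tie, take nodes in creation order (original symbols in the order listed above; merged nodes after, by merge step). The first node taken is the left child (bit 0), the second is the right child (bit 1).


Huffman tree construction:
Step 1: Merge H(3) + G(3) = 6
Step 2: Merge (H+G)(6) + J(15) = 21
Step 3: Merge B(16) + I(18) = 34
Step 4: Merge ((H+G)+J)(21) + F(25) = 46
Step 5: Merge (B+I)(34) + (((H+G)+J)+F)(46) = 80
Read each symbol's code off the tree from the root (left child = 0, right child = 1).

Codes:
  H: 1000 (length 4)
  B: 00 (length 2)
  J: 101 (length 3)
  I: 01 (length 2)
  G: 1001 (length 4)
  F: 11 (length 2)
Average code length: 187/80 = 2.3375 bits/symbol


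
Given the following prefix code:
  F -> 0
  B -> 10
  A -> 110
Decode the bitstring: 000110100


Decoding step by step:
Bits 0 -> F
Bits 0 -> F
Bits 0 -> F
Bits 110 -> A
Bits 10 -> B
Bits 0 -> F


Decoded message: FFFABF


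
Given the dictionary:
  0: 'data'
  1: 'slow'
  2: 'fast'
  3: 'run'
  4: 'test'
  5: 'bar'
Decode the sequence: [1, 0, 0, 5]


Look up each index in the dictionary:
  1 -> 'slow'
  0 -> 'data'
  0 -> 'data'
  5 -> 'bar'

Decoded: "slow data data bar"


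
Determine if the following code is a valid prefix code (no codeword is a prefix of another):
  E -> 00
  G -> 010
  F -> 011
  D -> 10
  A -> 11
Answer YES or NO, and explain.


Checking each pair (does one codeword prefix another?):
  E='00' vs G='010': no prefix
  E='00' vs F='011': no prefix
  E='00' vs D='10': no prefix
  E='00' vs A='11': no prefix
  G='010' vs E='00': no prefix
  G='010' vs F='011': no prefix
  G='010' vs D='10': no prefix
  G='010' vs A='11': no prefix
  F='011' vs E='00': no prefix
  F='011' vs G='010': no prefix
  F='011' vs D='10': no prefix
  F='011' vs A='11': no prefix
  D='10' vs E='00': no prefix
  D='10' vs G='010': no prefix
  D='10' vs F='011': no prefix
  D='10' vs A='11': no prefix
  A='11' vs E='00': no prefix
  A='11' vs G='010': no prefix
  A='11' vs F='011': no prefix
  A='11' vs D='10': no prefix
No violation found over all pairs.

YES -- this is a valid prefix code. No codeword is a prefix of any other codeword.


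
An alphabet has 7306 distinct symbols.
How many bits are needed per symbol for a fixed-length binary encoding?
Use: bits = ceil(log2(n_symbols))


log2(7306) = 12.8349
Bracket: 2^12 = 4096 < 7306 <= 2^13 = 8192
So ceil(log2(7306)) = 13

bits = ceil(log2(7306)) = ceil(12.8349) = 13 bits


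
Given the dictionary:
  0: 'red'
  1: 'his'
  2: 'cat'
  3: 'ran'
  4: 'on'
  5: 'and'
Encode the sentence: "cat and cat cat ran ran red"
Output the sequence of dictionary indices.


Look up each word in the dictionary:
  'cat' -> 2
  'and' -> 5
  'cat' -> 2
  'cat' -> 2
  'ran' -> 3
  'ran' -> 3
  'red' -> 0

Encoded: [2, 5, 2, 2, 3, 3, 0]


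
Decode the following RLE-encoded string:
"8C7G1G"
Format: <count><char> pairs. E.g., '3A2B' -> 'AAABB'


Expanding each <count><char> pair:
  8C -> 'CCCCCCCC'
  7G -> 'GGGGGGG'
  1G -> 'G'

Decoded = CCCCCCCCGGGGGGGG


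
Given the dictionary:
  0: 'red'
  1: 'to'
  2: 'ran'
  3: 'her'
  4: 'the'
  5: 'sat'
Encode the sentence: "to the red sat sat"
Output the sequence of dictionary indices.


Look up each word in the dictionary:
  'to' -> 1
  'the' -> 4
  'red' -> 0
  'sat' -> 5
  'sat' -> 5

Encoded: [1, 4, 0, 5, 5]


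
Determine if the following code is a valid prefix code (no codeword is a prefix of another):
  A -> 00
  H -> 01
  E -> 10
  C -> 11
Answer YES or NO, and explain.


Checking each pair (does one codeword prefix another?):
  A='00' vs H='01': no prefix
  A='00' vs E='10': no prefix
  A='00' vs C='11': no prefix
  H='01' vs A='00': no prefix
  H='01' vs E='10': no prefix
  H='01' vs C='11': no prefix
  E='10' vs A='00': no prefix
  E='10' vs H='01': no prefix
  E='10' vs C='11': no prefix
  C='11' vs A='00': no prefix
  C='11' vs H='01': no prefix
  C='11' vs E='10': no prefix
No violation found over all pairs.

YES -- this is a valid prefix code. No codeword is a prefix of any other codeword.


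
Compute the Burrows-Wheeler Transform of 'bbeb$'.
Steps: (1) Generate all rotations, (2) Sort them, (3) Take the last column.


Rotations (sorted):
  0: $bbeb -> last char: b
  1: b$bbe -> last char: e
  2: bbeb$ -> last char: $
  3: beb$b -> last char: b
  4: eb$bb -> last char: b


BWT = be$bb


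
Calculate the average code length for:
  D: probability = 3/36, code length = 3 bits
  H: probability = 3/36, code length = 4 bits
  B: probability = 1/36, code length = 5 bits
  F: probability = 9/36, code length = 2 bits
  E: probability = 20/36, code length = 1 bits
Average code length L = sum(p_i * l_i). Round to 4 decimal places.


Weighted contributions p_i * l_i:
  D: (3/36) * 3 = 9/36
  H: (3/36) * 4 = 12/36
  B: (1/36) * 5 = 5/36
  F: (9/36) * 2 = 18/36
  E: (20/36) * 1 = 20/36
Sum = (9 + 12 + 5 + 18 + 20)/36 = 64/36

L = 64/36 = 1.7778 bits/symbol


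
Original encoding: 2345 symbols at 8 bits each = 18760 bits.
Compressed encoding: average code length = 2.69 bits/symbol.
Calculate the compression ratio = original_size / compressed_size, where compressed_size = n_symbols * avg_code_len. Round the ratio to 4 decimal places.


original_size = n_symbols * orig_bits = 2345 * 8 = 18760 bits
compressed_size = n_symbols * avg_code_len = 2345 * 2.69 = 6308.05 bits
ratio = original_size / compressed_size = 18760 / 6308.05 = 2.974

Compression ratio = 2.974


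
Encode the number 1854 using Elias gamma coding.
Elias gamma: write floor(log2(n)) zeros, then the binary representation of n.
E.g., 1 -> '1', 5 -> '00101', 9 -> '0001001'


num_bits = floor(log2(1854)) + 1 = 11
leading_zeros = num_bits - 1 = 10
binary(1854) = 11100111110

Elias gamma(1854) = '0000000000' + '11100111110' = 000000000011100111110 (21 bits)


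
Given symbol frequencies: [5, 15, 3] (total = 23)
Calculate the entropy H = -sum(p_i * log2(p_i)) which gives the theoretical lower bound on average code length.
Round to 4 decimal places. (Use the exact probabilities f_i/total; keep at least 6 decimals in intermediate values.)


Per-symbol terms -p_i * log2(p_i) with p_i = f_i/23:
  p = 5/23 = 0.217391: log2(p) = -2.201634, -p*log2(p) = 0.478616
  p = 15/23 = 0.652174: log2(p) = -0.616671, -p*log2(p) = 0.402177
  p = 3/23 = 0.130435: log2(p) = -2.938599, -p*log2(p) = 0.383296
H = 0.478616 + 0.402177 + 0.383296 = 1.264089

H = 1.2641 bits/symbol


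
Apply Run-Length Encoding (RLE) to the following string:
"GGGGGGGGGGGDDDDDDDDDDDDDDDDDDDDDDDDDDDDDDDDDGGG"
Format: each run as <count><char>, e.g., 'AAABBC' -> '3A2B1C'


Scanning runs left to right:
  i=0: run of 'G' x 11 -> '11G'
  i=11: run of 'D' x 33 -> '33D'
  i=44: run of 'G' x 3 -> '3G'

RLE = 11G33D3G


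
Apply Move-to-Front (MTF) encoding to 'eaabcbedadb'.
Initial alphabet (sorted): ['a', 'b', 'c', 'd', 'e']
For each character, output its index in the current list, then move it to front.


MTF encoding:
'e': index 4 in ['a', 'b', 'c', 'd', 'e'] -> ['e', 'a', 'b', 'c', 'd']
'a': index 1 in ['e', 'a', 'b', 'c', 'd'] -> ['a', 'e', 'b', 'c', 'd']
'a': index 0 in ['a', 'e', 'b', 'c', 'd'] -> ['a', 'e', 'b', 'c', 'd']
'b': index 2 in ['a', 'e', 'b', 'c', 'd'] -> ['b', 'a', 'e', 'c', 'd']
'c': index 3 in ['b', 'a', 'e', 'c', 'd'] -> ['c', 'b', 'a', 'e', 'd']
'b': index 1 in ['c', 'b', 'a', 'e', 'd'] -> ['b', 'c', 'a', 'e', 'd']
'e': index 3 in ['b', 'c', 'a', 'e', 'd'] -> ['e', 'b', 'c', 'a', 'd']
'd': index 4 in ['e', 'b', 'c', 'a', 'd'] -> ['d', 'e', 'b', 'c', 'a']
'a': index 4 in ['d', 'e', 'b', 'c', 'a'] -> ['a', 'd', 'e', 'b', 'c']
'd': index 1 in ['a', 'd', 'e', 'b', 'c'] -> ['d', 'a', 'e', 'b', 'c']
'b': index 3 in ['d', 'a', 'e', 'b', 'c'] -> ['b', 'd', 'a', 'e', 'c']


Output: [4, 1, 0, 2, 3, 1, 3, 4, 4, 1, 3]


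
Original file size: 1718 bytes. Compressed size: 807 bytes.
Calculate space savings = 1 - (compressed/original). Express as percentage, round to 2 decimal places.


ratio = compressed/original = 807/1718 = 0.469732
savings = 1 - ratio = 1 - 0.469732 = 0.530268
as a percentage: 0.530268 * 100 = 53.03%

Space savings = 1 - 807/1718 = 53.03%


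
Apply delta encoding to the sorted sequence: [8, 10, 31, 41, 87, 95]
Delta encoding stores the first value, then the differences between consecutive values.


First value: 8
Deltas:
  10 - 8 = 2
  31 - 10 = 21
  41 - 31 = 10
  87 - 41 = 46
  95 - 87 = 8


Delta encoded: [8, 2, 21, 10, 46, 8]


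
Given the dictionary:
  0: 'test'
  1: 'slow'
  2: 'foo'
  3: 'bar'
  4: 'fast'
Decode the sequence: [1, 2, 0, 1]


Look up each index in the dictionary:
  1 -> 'slow'
  2 -> 'foo'
  0 -> 'test'
  1 -> 'slow'

Decoded: "slow foo test slow"


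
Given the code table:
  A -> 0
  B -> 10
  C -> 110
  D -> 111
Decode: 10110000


Decoding:
10 -> B
110 -> C
0 -> A
0 -> A
0 -> A


Result: BCAAA


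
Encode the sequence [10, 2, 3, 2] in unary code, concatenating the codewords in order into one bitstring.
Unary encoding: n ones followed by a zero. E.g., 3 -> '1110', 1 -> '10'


Encode each number as n ones followed by a terminating 0:
  10 -> 11111111110 (11 bits)
  2 -> 110 (3 bits)
  3 -> 1110 (4 bits)
  2 -> 110 (3 bits)
Total length = 11 + 3 + 4 + 3 = 21 bits.

Unary([10, 2, 3, 2]) = 111111111101101110110 (21 bits)


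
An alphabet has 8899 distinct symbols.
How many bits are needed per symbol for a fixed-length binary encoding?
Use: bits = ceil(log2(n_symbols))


log2(8899) = 13.1194
Bracket: 2^13 = 8192 < 8899 <= 2^14 = 16384
So ceil(log2(8899)) = 14

bits = ceil(log2(8899)) = ceil(13.1194) = 14 bits


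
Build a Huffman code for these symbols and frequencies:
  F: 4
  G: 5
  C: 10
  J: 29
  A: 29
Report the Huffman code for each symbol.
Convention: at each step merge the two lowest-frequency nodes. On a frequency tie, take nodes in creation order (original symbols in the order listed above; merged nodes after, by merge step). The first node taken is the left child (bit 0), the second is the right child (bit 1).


Huffman tree construction:
Step 1: Merge F(4) + G(5) = 9
Step 2: Merge (F+G)(9) + C(10) = 19
Step 3: Merge ((F+G)+C)(19) + J(29) = 48
Step 4: Merge A(29) + (((F+G)+C)+J)(48) = 77
Read each symbol's code off the tree from the root (left child = 0, right child = 1).

Codes:
  F: 1000 (length 4)
  G: 1001 (length 4)
  C: 101 (length 3)
  J: 11 (length 2)
  A: 0 (length 1)
Average code length: 153/77 = 1.9870 bits/symbol


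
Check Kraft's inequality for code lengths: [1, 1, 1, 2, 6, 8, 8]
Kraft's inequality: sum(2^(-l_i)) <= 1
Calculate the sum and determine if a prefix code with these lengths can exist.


Sum = 2^(-1) + 2^(-1) + 2^(-1) + 2^(-2) + 2^(-6) + 2^(-8) + 2^(-8)
    = 0.5 + 0.5 + 0.5 + 0.25 + 0.015625 + 0.00390625 + 0.00390625
    = 454/256 = 1.7734375
Since 1.7734375 > 1, Kraft's inequality is NOT satisfied.
A prefix code with these lengths CANNOT exist.

Kraft sum = 1.7734375. Not satisfied.


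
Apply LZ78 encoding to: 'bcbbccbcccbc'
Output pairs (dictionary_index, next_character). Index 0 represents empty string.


LZ78 encoding steps:
Dictionary: {0: ''}
Step 1: w='' (idx 0), next='b' -> output (0, 'b'), add 'b' as idx 1
Step 2: w='' (idx 0), next='c' -> output (0, 'c'), add 'c' as idx 2
Step 3: w='b' (idx 1), next='b' -> output (1, 'b'), add 'bb' as idx 3
Step 4: w='c' (idx 2), next='c' -> output (2, 'c'), add 'cc' as idx 4
Step 5: w='b' (idx 1), next='c' -> output (1, 'c'), add 'bc' as idx 5
Step 6: w='cc' (idx 4), next='b' -> output (4, 'b'), add 'ccb' as idx 6
Step 7: w='c' (idx 2), end of input -> output (2, '')


Encoded: [(0, 'b'), (0, 'c'), (1, 'b'), (2, 'c'), (1, 'c'), (4, 'b'), (2, '')]


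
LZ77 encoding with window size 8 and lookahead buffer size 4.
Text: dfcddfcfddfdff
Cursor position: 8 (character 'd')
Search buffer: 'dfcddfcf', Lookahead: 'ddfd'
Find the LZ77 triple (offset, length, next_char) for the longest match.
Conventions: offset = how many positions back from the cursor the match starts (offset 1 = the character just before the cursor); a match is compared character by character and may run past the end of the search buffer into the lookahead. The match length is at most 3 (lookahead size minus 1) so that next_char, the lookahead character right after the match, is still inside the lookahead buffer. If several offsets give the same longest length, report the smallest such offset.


Try each offset into the search buffer:
  offset=1 (pos 7, char 'f'): match length 0
  offset=2 (pos 6, char 'c'): match length 0
  offset=3 (pos 5, char 'f'): match length 0
  offset=4 (pos 4, char 'd'): match length 1
  offset=5 (pos 3, char 'd'): match length 3
  offset=6 (pos 2, char 'c'): match length 0
  offset=7 (pos 1, char 'f'): match length 0
  offset=8 (pos 0, char 'd'): match length 1
Longest match has length 3 at offset 5.
next_char = character at position 8 + 3 = 11 -> 'd'

Best match: offset=5, length=3 (matching 'ddf' starting at position 3)
LZ77 triple: (5, 3, 'd')


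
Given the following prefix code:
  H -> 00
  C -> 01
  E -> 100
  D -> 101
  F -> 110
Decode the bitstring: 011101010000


Decoding step by step:
Bits 01 -> C
Bits 110 -> F
Bits 101 -> D
Bits 00 -> H
Bits 00 -> H


Decoded message: CFDHH


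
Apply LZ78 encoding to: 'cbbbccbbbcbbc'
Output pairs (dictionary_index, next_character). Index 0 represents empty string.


LZ78 encoding steps:
Dictionary: {0: ''}
Step 1: w='' (idx 0), next='c' -> output (0, 'c'), add 'c' as idx 1
Step 2: w='' (idx 0), next='b' -> output (0, 'b'), add 'b' as idx 2
Step 3: w='b' (idx 2), next='b' -> output (2, 'b'), add 'bb' as idx 3
Step 4: w='c' (idx 1), next='c' -> output (1, 'c'), add 'cc' as idx 4
Step 5: w='bb' (idx 3), next='b' -> output (3, 'b'), add 'bbb' as idx 5
Step 6: w='c' (idx 1), next='b' -> output (1, 'b'), add 'cb' as idx 6
Step 7: w='b' (idx 2), next='c' -> output (2, 'c'), add 'bc' as idx 7


Encoded: [(0, 'c'), (0, 'b'), (2, 'b'), (1, 'c'), (3, 'b'), (1, 'b'), (2, 'c')]


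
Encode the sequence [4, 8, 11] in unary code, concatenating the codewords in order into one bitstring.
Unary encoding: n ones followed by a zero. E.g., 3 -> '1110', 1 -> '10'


Encode each number as n ones followed by a terminating 0:
  4 -> 11110 (5 bits)
  8 -> 111111110 (9 bits)
  11 -> 111111111110 (12 bits)
Total length = 5 + 9 + 12 = 26 bits.

Unary([4, 8, 11]) = 11110111111110111111111110 (26 bits)


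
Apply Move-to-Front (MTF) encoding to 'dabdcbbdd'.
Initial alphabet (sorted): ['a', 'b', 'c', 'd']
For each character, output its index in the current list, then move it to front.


MTF encoding:
'd': index 3 in ['a', 'b', 'c', 'd'] -> ['d', 'a', 'b', 'c']
'a': index 1 in ['d', 'a', 'b', 'c'] -> ['a', 'd', 'b', 'c']
'b': index 2 in ['a', 'd', 'b', 'c'] -> ['b', 'a', 'd', 'c']
'd': index 2 in ['b', 'a', 'd', 'c'] -> ['d', 'b', 'a', 'c']
'c': index 3 in ['d', 'b', 'a', 'c'] -> ['c', 'd', 'b', 'a']
'b': index 2 in ['c', 'd', 'b', 'a'] -> ['b', 'c', 'd', 'a']
'b': index 0 in ['b', 'c', 'd', 'a'] -> ['b', 'c', 'd', 'a']
'd': index 2 in ['b', 'c', 'd', 'a'] -> ['d', 'b', 'c', 'a']
'd': index 0 in ['d', 'b', 'c', 'a'] -> ['d', 'b', 'c', 'a']


Output: [3, 1, 2, 2, 3, 2, 0, 2, 0]


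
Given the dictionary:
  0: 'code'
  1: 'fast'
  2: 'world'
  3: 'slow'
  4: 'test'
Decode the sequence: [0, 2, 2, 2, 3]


Look up each index in the dictionary:
  0 -> 'code'
  2 -> 'world'
  2 -> 'world'
  2 -> 'world'
  3 -> 'slow'

Decoded: "code world world world slow"


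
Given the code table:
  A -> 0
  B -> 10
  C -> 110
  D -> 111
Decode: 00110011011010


Decoding:
0 -> A
0 -> A
110 -> C
0 -> A
110 -> C
110 -> C
10 -> B


Result: AACACCB


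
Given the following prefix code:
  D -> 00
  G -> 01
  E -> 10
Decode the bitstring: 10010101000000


Decoding step by step:
Bits 10 -> E
Bits 01 -> G
Bits 01 -> G
Bits 01 -> G
Bits 00 -> D
Bits 00 -> D
Bits 00 -> D


Decoded message: EGGGDDD


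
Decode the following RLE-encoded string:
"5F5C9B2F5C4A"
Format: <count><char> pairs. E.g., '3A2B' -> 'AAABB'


Expanding each <count><char> pair:
  5F -> 'FFFFF'
  5C -> 'CCCCC'
  9B -> 'BBBBBBBBB'
  2F -> 'FF'
  5C -> 'CCCCC'
  4A -> 'AAAA'

Decoded = FFFFFCCCCCBBBBBBBBBFFCCCCCAAAA


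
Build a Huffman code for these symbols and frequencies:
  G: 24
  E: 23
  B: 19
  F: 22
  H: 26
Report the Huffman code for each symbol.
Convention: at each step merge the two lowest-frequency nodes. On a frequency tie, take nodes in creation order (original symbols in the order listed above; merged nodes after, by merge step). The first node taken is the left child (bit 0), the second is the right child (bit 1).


Huffman tree construction:
Step 1: Merge B(19) + F(22) = 41
Step 2: Merge E(23) + G(24) = 47
Step 3: Merge H(26) + (B+F)(41) = 67
Step 4: Merge (E+G)(47) + (H+(B+F))(67) = 114
Read each symbol's code off the tree from the root (left child = 0, right child = 1).

Codes:
  G: 01 (length 2)
  E: 00 (length 2)
  B: 110 (length 3)
  F: 111 (length 3)
  H: 10 (length 2)
Average code length: 269/114 = 2.3596 bits/symbol
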